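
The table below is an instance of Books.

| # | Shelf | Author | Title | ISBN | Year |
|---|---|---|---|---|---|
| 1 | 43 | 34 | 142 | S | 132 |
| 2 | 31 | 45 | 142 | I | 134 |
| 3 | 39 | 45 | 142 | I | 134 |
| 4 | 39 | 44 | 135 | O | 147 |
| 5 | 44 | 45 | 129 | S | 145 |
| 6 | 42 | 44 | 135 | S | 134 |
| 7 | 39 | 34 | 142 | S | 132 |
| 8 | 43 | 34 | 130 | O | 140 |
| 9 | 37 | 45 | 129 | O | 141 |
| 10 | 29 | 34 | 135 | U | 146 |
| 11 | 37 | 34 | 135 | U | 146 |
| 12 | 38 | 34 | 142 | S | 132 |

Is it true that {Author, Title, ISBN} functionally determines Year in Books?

Yes

(Author=34, Title=142, ISBN=S): rows 1, 7, 12 → Year = 132, 132, 132 ✓
(Author=45, Title=142, ISBN=I): rows 2, 3 → Year = 134, 134 ✓
(Author=44, Title=135, ISBN=O): row 4 → Year = 147 ✓
(Author=45, Title=129, ISBN=S): row 5 → Year = 145 ✓
(Author=44, Title=135, ISBN=S): row 6 → Year = 134 ✓
(Author=34, Title=130, ISBN=O): row 8 → Year = 140 ✓
(Author=45, Title=129, ISBN=O): row 9 → Year = 141 ✓
(Author=34, Title=135, ISBN=U): rows 10, 11 → Year = 146, 146 ✓
Every {Author, Title, ISBN} value is associated with a single Year value, so {Author, Title, ISBN} → Year holds.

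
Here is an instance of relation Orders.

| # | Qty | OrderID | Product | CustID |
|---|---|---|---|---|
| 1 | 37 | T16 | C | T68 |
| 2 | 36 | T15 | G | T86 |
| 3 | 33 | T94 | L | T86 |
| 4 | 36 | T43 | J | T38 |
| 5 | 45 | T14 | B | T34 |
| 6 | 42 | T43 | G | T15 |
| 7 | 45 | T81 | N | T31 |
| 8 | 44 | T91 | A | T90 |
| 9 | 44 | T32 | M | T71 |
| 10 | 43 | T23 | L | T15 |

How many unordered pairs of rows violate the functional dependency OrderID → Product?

1

OrderID=T43: violating pairs (4,6) — 1 pair.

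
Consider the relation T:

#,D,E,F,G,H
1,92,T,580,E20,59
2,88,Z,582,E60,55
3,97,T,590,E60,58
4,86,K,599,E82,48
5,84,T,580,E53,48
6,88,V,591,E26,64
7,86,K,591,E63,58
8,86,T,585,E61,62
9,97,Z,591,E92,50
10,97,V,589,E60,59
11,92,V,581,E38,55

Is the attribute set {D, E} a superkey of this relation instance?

No

Rows 4 and 7 have the same {D, E} value (D=86, E=K) but are distinct tuples, so {D, E} does not determine every attribute — not a superkey.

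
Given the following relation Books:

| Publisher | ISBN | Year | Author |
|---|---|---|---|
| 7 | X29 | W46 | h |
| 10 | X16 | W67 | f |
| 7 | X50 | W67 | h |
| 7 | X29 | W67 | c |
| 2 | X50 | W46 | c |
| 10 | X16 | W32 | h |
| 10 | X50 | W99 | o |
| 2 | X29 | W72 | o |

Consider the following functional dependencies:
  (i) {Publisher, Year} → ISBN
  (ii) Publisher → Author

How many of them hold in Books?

(i) {Publisher, Year} → ISBN: (Publisher=7, Year=W67): 2 rows → ISBN takes values {X50, X29} — violation — fails.
(ii) Publisher → Author: Publisher=7: 3 rows → Author takes values {h, c} — violation; Publisher=10: 3 rows → Author takes values {f, h, o} — violation; Publisher=2: 2 rows → Author takes values {c, o} — violation — fails.
None of the 2 dependencies hold.

0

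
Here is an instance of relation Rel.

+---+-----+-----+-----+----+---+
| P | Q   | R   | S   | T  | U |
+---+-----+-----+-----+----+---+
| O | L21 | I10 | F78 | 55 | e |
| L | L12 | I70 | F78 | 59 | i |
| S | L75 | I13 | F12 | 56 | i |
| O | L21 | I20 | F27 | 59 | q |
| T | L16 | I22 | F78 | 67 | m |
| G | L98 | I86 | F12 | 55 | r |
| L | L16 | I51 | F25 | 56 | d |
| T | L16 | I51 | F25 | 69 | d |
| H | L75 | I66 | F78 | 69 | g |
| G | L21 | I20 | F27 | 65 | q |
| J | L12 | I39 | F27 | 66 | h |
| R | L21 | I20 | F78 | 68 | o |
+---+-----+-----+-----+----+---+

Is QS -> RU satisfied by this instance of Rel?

No

(Q=L21, S=F78): 2 rows → {R,U} takes values {(I10, e), (I20, o)} — violation
(Q=L12, S=F78): 1 row → {R,U} = (I70, i) ✓
(Q=L75, S=F12): 1 row → {R,U} = (I13, i) ✓
(Q=L21, S=F27): 2 rows → {R,U} = (I20, q), (I20, q) ✓
(Q=L16, S=F78): 1 row → {R,U} = (I22, m) ✓
(Q=L98, S=F12): 1 row → {R,U} = (I86, r) ✓
(Q=L16, S=F25): 2 rows → {R,U} = (I51, d), (I51, d) ✓
(Q=L75, S=F78): 1 row → {R,U} = (I66, g) ✓
(Q=L12, S=F27): 1 row → {R,U} = (I39, h) ✓
Two rows agree on QS but differ on RU, so QS -> RU does not hold.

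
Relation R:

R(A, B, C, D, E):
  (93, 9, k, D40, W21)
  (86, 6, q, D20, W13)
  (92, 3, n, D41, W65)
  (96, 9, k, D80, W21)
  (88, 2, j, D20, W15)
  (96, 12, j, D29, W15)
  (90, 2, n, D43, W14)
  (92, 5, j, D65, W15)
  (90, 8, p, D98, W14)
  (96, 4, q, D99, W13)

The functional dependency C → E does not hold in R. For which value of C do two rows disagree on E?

C=k: 2 rows → E = W21, W21 ✓
C=q: 2 rows → E = W13, W13 ✓
C=n: 2 rows → E takes values {W65, W14} — violation
C=j: 3 rows → E = W15, W15, W15 ✓
C=p: 1 row → E = W14 ✓
The only C value with inconsistent E is C=n.

n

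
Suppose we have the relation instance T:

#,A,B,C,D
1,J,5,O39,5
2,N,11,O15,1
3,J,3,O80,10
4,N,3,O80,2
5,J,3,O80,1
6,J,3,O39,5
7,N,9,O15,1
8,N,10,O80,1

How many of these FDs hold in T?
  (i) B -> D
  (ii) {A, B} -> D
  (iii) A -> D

0

(i) B -> D: B=3: rows 3, 4, 5, 6 → D takes values {10, 2, 1, 5} — violation — fails.
(ii) {A, B} -> D: (A=J, B=3): rows 3, 5, 6 → D takes values {10, 1, 5} — violation — fails.
(iii) A -> D: A=J: rows 1, 3, 5, 6 → D takes values {5, 10, 1} — violation; A=N: rows 2, 4, 7, 8 → D takes values {1, 2} — violation — fails.
None of the 3 dependencies hold.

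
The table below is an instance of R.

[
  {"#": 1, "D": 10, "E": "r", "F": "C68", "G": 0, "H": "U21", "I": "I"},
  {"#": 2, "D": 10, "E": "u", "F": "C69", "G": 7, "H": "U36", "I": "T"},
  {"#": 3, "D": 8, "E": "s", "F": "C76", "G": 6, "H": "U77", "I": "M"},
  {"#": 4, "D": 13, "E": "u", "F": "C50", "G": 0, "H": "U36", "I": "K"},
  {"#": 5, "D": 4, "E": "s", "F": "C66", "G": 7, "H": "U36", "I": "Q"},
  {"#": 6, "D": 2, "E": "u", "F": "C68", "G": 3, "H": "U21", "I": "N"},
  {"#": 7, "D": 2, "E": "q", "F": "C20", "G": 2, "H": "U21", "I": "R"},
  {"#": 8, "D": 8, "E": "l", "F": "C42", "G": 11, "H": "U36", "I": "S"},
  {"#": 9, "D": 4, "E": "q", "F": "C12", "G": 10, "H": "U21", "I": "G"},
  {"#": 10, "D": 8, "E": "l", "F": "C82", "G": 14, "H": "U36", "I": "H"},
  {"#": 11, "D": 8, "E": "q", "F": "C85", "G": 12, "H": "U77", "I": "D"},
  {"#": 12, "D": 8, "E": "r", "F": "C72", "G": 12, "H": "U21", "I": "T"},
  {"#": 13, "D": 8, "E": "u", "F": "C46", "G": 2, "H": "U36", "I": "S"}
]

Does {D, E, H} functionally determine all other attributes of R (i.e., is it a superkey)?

Rows 8 and 10 have the same {D, E, H} value (D=8, E=l, H=U36) but are distinct tuples, so {D, E, H} does not determine every attribute — not a superkey.

No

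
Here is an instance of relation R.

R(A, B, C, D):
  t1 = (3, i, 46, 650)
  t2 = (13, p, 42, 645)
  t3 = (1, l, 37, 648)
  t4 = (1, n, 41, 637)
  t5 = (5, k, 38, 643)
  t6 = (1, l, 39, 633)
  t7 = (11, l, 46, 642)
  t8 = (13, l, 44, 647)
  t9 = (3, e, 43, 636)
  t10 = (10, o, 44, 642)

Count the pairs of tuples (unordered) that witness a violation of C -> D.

2

C=46: violating pairs (1,7) — 1 pair.
C=44: violating pairs (8,10) — 1 pair.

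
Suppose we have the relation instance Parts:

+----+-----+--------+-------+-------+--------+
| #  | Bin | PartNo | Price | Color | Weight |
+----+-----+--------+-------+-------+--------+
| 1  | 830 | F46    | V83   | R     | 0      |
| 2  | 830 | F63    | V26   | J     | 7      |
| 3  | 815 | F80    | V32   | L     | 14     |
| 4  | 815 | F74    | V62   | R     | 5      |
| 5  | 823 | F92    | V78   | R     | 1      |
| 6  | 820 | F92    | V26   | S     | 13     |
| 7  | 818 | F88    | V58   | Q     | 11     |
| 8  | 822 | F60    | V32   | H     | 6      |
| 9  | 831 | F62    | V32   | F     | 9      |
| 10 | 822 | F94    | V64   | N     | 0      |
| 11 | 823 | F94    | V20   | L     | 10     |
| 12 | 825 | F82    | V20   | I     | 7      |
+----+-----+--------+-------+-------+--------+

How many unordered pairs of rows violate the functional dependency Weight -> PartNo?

2

Weight=0: violating pairs (1,10) — 1 pair.
Weight=7: violating pairs (2,12) — 1 pair.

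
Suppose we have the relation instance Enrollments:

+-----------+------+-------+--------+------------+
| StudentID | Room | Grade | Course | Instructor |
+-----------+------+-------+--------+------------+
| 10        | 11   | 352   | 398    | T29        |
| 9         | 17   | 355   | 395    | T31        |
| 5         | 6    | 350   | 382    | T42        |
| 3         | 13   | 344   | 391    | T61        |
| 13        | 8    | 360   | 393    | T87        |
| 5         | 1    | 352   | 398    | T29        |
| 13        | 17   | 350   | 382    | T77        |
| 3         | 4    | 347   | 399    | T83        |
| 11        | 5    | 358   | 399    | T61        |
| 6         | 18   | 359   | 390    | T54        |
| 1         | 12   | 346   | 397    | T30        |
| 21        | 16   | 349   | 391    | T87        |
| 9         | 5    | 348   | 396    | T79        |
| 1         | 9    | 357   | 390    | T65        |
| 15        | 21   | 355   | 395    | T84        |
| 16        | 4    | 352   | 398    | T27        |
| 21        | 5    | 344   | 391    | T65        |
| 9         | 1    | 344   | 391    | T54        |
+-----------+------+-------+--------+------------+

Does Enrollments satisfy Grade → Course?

Yes

Grade=352: 3 rows → Course = 398, 398, 398 ✓
Grade=355: 2 rows → Course = 395, 395 ✓
Grade=350: 2 rows → Course = 382, 382 ✓
Grade=344: 3 rows → Course = 391, 391, 391 ✓
Grade=360: 1 row → Course = 393 ✓
Grade=347: 1 row → Course = 399 ✓
Grade=358: 1 row → Course = 399 ✓
Grade=359: 1 row → Course = 390 ✓
Grade=346: 1 row → Course = 397 ✓
Grade=349: 1 row → Course = 391 ✓
Grade=348: 1 row → Course = 396 ✓
Grade=357: 1 row → Course = 390 ✓
Every Grade value is associated with a single Course value, so Grade → Course holds.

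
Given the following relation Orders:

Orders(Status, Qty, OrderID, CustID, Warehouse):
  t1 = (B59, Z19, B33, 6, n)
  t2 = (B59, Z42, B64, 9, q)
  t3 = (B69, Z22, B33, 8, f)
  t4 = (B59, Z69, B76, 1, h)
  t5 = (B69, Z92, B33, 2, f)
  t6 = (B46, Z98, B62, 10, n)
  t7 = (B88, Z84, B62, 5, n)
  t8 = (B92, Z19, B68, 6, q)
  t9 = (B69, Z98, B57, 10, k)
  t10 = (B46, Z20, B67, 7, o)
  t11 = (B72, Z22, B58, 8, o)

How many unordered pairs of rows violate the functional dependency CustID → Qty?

0

CustID=6: all 2 rows agree on Qty — 0 pairs.
CustID=8: all 2 rows agree on Qty — 0 pairs.
CustID=10: all 2 rows agree on Qty — 0 pairs.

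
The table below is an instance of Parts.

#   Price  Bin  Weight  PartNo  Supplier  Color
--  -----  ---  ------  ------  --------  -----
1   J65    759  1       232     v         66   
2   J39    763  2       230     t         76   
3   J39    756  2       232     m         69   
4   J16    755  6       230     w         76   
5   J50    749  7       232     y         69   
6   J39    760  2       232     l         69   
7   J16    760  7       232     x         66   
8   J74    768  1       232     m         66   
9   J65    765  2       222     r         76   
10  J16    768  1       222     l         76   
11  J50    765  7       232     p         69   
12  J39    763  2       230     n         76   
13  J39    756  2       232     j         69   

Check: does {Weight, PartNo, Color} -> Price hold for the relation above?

No

(Weight=1, PartNo=232, Color=66): rows 1, 8 → Price takes values {J65, J74} — violation
(Weight=2, PartNo=230, Color=76): rows 2, 12 → Price = J39, J39 ✓
(Weight=2, PartNo=232, Color=69): rows 3, 6, 13 → Price = J39, J39, J39 ✓
(Weight=6, PartNo=230, Color=76): row 4 → Price = J16 ✓
(Weight=7, PartNo=232, Color=69): rows 5, 11 → Price = J50, J50 ✓
(Weight=7, PartNo=232, Color=66): row 7 → Price = J16 ✓
(Weight=2, PartNo=222, Color=76): row 9 → Price = J65 ✓
(Weight=1, PartNo=222, Color=76): row 10 → Price = J16 ✓
Two rows agree on {Weight, PartNo, Color} but differ on Price, so {Weight, PartNo, Color} -> Price does not hold.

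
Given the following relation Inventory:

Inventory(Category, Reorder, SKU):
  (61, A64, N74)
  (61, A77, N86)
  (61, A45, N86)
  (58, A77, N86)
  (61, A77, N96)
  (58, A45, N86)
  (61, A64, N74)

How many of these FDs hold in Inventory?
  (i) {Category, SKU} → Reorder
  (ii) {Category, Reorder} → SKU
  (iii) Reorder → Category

(i) {Category, SKU} → Reorder: (Category=61, SKU=N86): 2 rows → Reorder takes values {A77, A45} — violation; (Category=58, SKU=N86): 2 rows → Reorder takes values {A77, A45} — violation — fails.
(ii) {Category, Reorder} → SKU: (Category=61, Reorder=A77): 2 rows → SKU takes values {N86, N96} — violation — fails.
(iii) Reorder → Category: Reorder=A77: 3 rows → Category takes values {61, 58} — violation; Reorder=A45: 2 rows → Category takes values {61, 58} — violation — fails.
None of the 3 dependencies hold.

0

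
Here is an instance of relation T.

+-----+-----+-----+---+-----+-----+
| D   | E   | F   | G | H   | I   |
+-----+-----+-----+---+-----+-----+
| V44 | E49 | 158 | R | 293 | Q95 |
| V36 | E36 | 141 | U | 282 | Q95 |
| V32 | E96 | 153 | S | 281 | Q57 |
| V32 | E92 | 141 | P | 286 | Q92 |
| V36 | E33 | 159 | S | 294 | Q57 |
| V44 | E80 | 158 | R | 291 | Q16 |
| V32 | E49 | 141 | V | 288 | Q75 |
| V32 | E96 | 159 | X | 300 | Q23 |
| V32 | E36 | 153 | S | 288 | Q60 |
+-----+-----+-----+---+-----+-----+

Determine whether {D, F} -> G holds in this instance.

(D=V44, F=158): 2 rows → G = R, R ✓
(D=V36, F=141): 1 row → G = U ✓
(D=V32, F=153): 2 rows → G = S, S ✓
(D=V32, F=141): 2 rows → G takes values {P, V} — violation
(D=V36, F=159): 1 row → G = S ✓
(D=V32, F=159): 1 row → G = X ✓
Two rows agree on {D, F} but differ on G, so {D, F} -> G does not hold.

No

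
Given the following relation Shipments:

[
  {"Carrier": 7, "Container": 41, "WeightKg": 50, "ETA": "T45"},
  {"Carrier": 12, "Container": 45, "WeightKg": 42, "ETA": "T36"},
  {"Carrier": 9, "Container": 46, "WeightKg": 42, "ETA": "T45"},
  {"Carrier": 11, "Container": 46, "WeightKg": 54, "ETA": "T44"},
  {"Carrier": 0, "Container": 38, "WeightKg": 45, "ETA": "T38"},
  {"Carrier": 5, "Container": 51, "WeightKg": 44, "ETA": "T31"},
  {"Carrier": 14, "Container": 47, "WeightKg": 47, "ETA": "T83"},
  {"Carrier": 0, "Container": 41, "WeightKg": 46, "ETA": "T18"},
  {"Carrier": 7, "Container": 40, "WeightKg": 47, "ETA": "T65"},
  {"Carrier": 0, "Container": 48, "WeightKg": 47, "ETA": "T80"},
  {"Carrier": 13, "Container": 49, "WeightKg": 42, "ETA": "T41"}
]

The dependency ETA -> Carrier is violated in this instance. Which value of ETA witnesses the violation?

ETA=T45: 2 rows → Carrier takes values {7, 9} — violation
ETA=T36: 1 row → Carrier = 12 ✓
ETA=T44: 1 row → Carrier = 11 ✓
ETA=T38: 1 row → Carrier = 0 ✓
ETA=T31: 1 row → Carrier = 5 ✓
ETA=T83: 1 row → Carrier = 14 ✓
ETA=T18: 1 row → Carrier = 0 ✓
ETA=T65: 1 row → Carrier = 7 ✓
ETA=T80: 1 row → Carrier = 0 ✓
ETA=T41: 1 row → Carrier = 13 ✓
The only ETA value with inconsistent Carrier is ETA=T45.

T45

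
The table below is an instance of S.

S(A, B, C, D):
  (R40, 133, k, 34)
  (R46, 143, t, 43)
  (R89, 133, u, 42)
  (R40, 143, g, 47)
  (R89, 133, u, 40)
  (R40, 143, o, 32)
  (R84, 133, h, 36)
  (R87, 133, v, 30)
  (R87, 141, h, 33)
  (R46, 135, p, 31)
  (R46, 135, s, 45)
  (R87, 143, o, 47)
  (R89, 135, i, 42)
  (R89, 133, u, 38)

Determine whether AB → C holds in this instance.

No

(A=R40, B=133): 1 row → C = k ✓
(A=R46, B=143): 1 row → C = t ✓
(A=R89, B=133): 3 rows → C = u, u, u ✓
(A=R40, B=143): 2 rows → C takes values {g, o} — violation
(A=R84, B=133): 1 row → C = h ✓
(A=R87, B=133): 1 row → C = v ✓
(A=R87, B=141): 1 row → C = h ✓
(A=R46, B=135): 2 rows → C takes values {p, s} — violation
(A=R87, B=143): 1 row → C = o ✓
(A=R89, B=135): 1 row → C = i ✓
Two rows agree on AB but differ on C, so AB → C does not hold.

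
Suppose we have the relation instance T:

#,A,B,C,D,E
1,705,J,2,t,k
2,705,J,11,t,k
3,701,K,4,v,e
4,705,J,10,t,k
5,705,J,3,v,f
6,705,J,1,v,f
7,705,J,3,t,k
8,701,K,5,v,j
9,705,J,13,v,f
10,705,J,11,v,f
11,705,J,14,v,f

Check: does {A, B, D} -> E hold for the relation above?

No

(A=705, B=J, D=t): rows 1, 2, 4, 7 → E = k, k, k, k ✓
(A=701, B=K, D=v): rows 3, 8 → E takes values {e, j} — violation
(A=705, B=J, D=v): rows 5, 6, 9, 10, 11 → E = f, f, f, f, f ✓
Two rows agree on {A, B, D} but differ on E, so {A, B, D} -> E does not hold.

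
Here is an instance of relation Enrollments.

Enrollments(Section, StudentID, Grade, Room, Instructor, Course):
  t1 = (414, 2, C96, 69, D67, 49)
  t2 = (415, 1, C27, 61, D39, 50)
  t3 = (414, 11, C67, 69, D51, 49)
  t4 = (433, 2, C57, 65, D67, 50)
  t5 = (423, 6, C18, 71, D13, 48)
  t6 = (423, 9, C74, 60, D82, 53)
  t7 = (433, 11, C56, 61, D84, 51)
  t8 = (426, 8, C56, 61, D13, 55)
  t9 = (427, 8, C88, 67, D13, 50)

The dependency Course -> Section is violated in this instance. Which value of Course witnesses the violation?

50

Course=49: rows 1, 3 → Section = 414, 414 ✓
Course=50: rows 2, 4, 9 → Section takes values {415, 433, 427} — violation
Course=48: row 5 → Section = 423 ✓
Course=53: row 6 → Section = 423 ✓
Course=51: row 7 → Section = 433 ✓
Course=55: row 8 → Section = 426 ✓
The only Course value with inconsistent Section is Course=50.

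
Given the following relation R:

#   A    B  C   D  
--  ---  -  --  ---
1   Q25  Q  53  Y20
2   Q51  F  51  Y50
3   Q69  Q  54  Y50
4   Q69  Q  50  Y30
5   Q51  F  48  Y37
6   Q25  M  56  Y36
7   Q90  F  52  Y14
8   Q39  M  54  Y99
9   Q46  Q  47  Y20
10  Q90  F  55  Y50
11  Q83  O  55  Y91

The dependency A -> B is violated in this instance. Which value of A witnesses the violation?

A=Q25: rows 1, 6 → B takes values {Q, M} — violation
A=Q51: rows 2, 5 → B = F, F ✓
A=Q69: rows 3, 4 → B = Q, Q ✓
A=Q90: rows 7, 10 → B = F, F ✓
A=Q39: row 8 → B = M ✓
A=Q46: row 9 → B = Q ✓
A=Q83: row 11 → B = O ✓
The only A value with inconsistent B is A=Q25.

Q25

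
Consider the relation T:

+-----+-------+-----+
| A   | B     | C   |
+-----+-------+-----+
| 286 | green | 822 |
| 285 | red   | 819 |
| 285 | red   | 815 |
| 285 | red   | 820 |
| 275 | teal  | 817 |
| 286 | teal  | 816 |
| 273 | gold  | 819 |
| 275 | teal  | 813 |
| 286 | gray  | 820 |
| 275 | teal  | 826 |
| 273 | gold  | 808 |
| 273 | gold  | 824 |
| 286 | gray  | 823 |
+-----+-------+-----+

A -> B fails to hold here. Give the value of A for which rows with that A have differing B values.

286

A=286: 4 rows → B takes values {green, teal, gray} — violation
A=285: 3 rows → B = red, red, red ✓
A=275: 3 rows → B = teal, teal, teal ✓
A=273: 3 rows → B = gold, gold, gold ✓
The only A value with inconsistent B is A=286.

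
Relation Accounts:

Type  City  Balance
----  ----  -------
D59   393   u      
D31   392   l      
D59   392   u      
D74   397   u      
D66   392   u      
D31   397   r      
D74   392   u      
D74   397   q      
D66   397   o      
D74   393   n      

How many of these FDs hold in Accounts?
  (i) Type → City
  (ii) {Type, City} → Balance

0

(i) Type → City: Type=D59: 2 rows → City takes values {393, 392} — violation; Type=D31: 2 rows → City takes values {392, 397} — violation; Type=D74: 4 rows → City takes values {397, 392, 393} — violation; Type=D66: 2 rows → City takes values {392, 397} — violation — fails.
(ii) {Type, City} → Balance: (Type=D74, City=397): 2 rows → Balance takes values {u, q} — violation — fails.
None of the 2 dependencies hold.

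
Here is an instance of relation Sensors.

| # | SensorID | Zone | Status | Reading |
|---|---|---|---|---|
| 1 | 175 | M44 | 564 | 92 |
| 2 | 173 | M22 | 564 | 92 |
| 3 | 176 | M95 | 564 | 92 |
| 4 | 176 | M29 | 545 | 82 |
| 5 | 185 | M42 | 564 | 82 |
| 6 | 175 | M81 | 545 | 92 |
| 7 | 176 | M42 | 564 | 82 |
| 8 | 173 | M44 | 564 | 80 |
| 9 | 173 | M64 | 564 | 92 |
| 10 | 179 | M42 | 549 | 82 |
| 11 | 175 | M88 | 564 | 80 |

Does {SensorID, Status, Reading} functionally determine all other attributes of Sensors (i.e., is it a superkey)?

No

Rows 2 and 9 have the same {SensorID, Status, Reading} value (SensorID=173, Status=564, Reading=92) but are distinct tuples, so {SensorID, Status, Reading} does not determine every attribute — not a superkey.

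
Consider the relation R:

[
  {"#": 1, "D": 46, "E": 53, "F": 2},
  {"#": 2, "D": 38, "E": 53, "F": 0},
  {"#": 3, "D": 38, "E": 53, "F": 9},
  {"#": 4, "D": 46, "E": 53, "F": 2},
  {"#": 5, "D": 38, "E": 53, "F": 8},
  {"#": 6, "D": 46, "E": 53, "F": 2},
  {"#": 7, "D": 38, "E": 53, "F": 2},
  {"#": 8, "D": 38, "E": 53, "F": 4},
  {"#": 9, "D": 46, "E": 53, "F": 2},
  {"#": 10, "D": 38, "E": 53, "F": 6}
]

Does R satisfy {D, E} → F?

No

(D=46, E=53): rows 1, 4, 6, 9 → F = 2, 2, 2, 2 ✓
(D=38, E=53): rows 2, 3, 5, 7, 8, 10 → F takes values {0, 9, 8, 2, 4, 6} — violation
Two rows agree on {D, E} but differ on F, so {D, E} → F does not hold.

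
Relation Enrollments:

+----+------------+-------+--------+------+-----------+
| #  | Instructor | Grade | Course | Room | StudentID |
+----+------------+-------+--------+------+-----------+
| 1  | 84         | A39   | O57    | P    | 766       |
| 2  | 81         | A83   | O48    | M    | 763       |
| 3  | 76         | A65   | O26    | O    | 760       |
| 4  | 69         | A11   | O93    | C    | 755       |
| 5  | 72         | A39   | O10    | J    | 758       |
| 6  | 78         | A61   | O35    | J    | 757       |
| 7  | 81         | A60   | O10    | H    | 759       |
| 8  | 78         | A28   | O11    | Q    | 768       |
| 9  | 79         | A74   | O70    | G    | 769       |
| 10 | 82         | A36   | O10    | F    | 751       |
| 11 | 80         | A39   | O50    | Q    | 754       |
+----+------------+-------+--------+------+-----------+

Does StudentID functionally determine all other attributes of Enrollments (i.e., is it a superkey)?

All 11 rows have distinct StudentID values, so StudentID → (all attributes) holds and StudentID is a superkey.

Yes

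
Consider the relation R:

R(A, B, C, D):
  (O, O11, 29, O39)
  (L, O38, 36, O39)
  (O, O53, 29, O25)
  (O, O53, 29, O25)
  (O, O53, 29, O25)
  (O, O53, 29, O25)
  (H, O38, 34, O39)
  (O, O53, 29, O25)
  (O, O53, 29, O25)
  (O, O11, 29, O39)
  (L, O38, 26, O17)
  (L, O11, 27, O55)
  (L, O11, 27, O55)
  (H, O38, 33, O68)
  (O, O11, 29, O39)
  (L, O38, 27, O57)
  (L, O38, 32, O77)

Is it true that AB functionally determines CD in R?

No

(A=O, B=O11): 3 rows → {C,D} = (29, O39), (29, O39), (29, O39) ✓
(A=L, B=O38): 4 rows → {C,D} takes values {(36, O39), (26, O17), (27, O57), (32, O77)} — violation
(A=O, B=O53): 6 rows → {C,D} = (29, O25), (29, O25), (29, O25), (29, O25), (29, O25), (29, O25) ✓
(A=H, B=O38): 2 rows → {C,D} takes values {(34, O39), (33, O68)} — violation
(A=L, B=O11): 2 rows → {C,D} = (27, O55), (27, O55) ✓
Two rows agree on AB but differ on CD, so AB -> CD does not hold.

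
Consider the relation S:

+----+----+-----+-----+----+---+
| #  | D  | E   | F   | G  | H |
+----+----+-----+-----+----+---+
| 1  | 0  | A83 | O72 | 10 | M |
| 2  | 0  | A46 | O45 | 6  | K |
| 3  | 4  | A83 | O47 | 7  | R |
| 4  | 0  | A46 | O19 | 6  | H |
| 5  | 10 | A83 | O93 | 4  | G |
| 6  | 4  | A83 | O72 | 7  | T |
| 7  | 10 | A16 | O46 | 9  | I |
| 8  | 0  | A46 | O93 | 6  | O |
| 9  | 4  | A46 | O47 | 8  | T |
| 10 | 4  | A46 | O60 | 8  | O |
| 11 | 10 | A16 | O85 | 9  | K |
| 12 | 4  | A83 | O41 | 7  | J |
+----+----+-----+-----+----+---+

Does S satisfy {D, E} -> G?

(D=0, E=A83): row 1 → G = 10 ✓
(D=0, E=A46): rows 2, 4, 8 → G = 6, 6, 6 ✓
(D=4, E=A83): rows 3, 6, 12 → G = 7, 7, 7 ✓
(D=10, E=A83): row 5 → G = 4 ✓
(D=10, E=A16): rows 7, 11 → G = 9, 9 ✓
(D=4, E=A46): rows 9, 10 → G = 8, 8 ✓
Every {D, E} value is associated with a single G value, so {D, E} -> G holds.

Yes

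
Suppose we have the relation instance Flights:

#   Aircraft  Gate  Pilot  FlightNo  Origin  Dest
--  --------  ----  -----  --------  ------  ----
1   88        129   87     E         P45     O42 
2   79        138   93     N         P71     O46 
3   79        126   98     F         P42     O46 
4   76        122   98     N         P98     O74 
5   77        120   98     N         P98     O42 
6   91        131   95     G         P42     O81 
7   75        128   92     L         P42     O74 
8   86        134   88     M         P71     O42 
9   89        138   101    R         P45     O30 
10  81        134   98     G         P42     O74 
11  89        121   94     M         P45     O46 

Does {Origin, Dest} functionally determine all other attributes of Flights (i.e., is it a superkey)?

No

Rows 7 and 10 have the same {Origin, Dest} value (Origin=P42, Dest=O74) but are distinct tuples, so {Origin, Dest} does not determine every attribute — not a superkey.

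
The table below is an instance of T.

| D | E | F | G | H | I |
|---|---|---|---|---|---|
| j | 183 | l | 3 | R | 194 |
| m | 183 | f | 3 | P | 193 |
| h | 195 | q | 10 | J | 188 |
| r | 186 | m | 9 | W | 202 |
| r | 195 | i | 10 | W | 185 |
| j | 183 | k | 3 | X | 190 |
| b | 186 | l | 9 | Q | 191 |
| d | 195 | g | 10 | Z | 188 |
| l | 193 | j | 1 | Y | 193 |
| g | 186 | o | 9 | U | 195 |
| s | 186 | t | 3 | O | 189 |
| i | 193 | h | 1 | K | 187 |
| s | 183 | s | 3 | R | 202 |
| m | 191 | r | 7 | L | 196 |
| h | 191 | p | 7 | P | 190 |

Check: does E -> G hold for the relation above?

No

E=183: 4 rows → G = 3, 3, 3, 3 ✓
E=195: 3 rows → G = 10, 10, 10 ✓
E=186: 4 rows → G takes values {9, 3} — violation
E=193: 2 rows → G = 1, 1 ✓
E=191: 2 rows → G = 7, 7 ✓
Two rows agree on E but differ on G, so E -> G does not hold.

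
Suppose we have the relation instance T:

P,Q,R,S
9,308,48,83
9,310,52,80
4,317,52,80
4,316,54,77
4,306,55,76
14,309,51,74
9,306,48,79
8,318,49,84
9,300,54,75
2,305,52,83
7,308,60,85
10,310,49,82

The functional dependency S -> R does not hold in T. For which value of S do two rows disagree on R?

S=83: 2 rows → R takes values {48, 52} — violation
S=80: 2 rows → R = 52, 52 ✓
S=77: 1 row → R = 54 ✓
S=76: 1 row → R = 55 ✓
S=74: 1 row → R = 51 ✓
S=79: 1 row → R = 48 ✓
S=84: 1 row → R = 49 ✓
S=75: 1 row → R = 54 ✓
S=85: 1 row → R = 60 ✓
S=82: 1 row → R = 49 ✓
The only S value with inconsistent R is S=83.

83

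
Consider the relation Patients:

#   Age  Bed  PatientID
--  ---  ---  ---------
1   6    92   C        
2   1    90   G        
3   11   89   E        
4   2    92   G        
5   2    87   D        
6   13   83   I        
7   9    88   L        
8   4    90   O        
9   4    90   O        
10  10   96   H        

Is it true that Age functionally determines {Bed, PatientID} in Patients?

Age=6: row 1 → {Bed,PatientID} = (92, C) ✓
Age=1: row 2 → {Bed,PatientID} = (90, G) ✓
Age=11: row 3 → {Bed,PatientID} = (89, E) ✓
Age=2: rows 4, 5 → {Bed,PatientID} takes values {(92, G), (87, D)} — violation
Age=13: row 6 → {Bed,PatientID} = (83, I) ✓
Age=9: row 7 → {Bed,PatientID} = (88, L) ✓
Age=4: rows 8, 9 → {Bed,PatientID} = (90, O), (90, O) ✓
Age=10: row 10 → {Bed,PatientID} = (96, H) ✓
Two rows agree on Age but differ on {Bed, PatientID}, so Age → {Bed, PatientID} does not hold.

No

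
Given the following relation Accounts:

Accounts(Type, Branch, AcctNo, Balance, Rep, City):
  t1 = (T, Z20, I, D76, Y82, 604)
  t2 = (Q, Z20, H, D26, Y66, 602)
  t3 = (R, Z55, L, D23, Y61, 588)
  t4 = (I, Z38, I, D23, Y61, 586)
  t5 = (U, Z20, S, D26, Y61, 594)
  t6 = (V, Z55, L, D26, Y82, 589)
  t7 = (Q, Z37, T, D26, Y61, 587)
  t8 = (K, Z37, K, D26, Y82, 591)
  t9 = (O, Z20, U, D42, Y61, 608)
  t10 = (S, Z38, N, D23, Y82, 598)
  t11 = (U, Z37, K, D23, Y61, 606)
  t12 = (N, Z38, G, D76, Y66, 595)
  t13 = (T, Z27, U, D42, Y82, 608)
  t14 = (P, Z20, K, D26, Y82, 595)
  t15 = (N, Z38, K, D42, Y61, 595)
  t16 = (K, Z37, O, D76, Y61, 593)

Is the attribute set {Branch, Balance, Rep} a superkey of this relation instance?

All 16 rows have distinct {Branch, Balance, Rep} values, so {Branch, Balance, Rep} → (all attributes) holds and {Branch, Balance, Rep} is a superkey.

Yes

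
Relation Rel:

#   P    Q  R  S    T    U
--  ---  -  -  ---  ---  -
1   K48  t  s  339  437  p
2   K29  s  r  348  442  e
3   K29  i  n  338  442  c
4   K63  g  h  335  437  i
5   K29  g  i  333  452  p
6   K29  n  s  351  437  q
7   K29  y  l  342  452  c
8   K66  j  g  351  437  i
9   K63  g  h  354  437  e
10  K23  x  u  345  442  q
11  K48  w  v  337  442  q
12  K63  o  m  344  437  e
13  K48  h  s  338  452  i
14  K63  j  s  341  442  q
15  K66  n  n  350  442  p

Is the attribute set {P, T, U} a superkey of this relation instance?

No

Rows 9 and 12 have the same {P, T, U} value (P=K63, T=437, U=e) but are distinct tuples, so {P, T, U} does not determine every attribute — not a superkey.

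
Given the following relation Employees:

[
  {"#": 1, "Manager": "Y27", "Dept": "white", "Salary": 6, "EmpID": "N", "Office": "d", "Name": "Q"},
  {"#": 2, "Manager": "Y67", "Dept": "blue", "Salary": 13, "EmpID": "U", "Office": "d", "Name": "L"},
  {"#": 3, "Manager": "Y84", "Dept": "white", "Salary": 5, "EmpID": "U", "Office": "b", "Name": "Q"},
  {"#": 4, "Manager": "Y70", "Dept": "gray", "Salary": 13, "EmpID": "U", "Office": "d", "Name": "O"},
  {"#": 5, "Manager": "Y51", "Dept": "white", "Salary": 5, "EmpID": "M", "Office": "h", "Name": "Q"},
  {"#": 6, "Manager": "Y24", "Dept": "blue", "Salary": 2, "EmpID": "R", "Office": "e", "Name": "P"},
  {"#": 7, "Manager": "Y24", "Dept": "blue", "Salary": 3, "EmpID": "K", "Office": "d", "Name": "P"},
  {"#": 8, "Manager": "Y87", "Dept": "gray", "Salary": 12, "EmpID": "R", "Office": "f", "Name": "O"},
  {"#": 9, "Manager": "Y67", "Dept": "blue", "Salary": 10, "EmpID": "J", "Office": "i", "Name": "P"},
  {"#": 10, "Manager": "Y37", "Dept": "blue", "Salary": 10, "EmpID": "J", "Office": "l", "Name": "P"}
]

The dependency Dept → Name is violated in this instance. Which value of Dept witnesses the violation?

Dept=white: rows 1, 3, 5 → Name = Q, Q, Q ✓
Dept=blue: rows 2, 6, 7, 9, 10 → Name takes values {L, P} — violation
Dept=gray: rows 4, 8 → Name = O, O ✓
The only Dept value with inconsistent Name is Dept=blue.

blue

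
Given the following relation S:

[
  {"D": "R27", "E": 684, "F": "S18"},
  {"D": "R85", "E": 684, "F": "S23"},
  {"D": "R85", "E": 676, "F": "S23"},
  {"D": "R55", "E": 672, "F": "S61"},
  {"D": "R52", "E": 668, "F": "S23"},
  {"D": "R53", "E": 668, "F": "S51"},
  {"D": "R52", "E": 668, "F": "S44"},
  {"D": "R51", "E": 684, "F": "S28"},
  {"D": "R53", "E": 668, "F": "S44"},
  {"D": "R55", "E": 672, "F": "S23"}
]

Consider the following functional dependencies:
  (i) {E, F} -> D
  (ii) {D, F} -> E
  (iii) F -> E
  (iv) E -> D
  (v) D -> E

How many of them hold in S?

(i) {E, F} -> D: (E=668, F=S44): 2 rows → D takes values {R52, R53} — violation — fails.
(ii) {D, F} -> E: (D=R85, F=S23): 2 rows → E takes values {684, 676} — violation — fails.
(iii) F -> E: F=S23: 4 rows → E takes values {684, 676, 668, 672} — violation — fails.
(iv) E -> D: E=684: 3 rows → D takes values {R27, R85, R51} — violation; E=668: 4 rows → D takes values {R52, R53} — violation — fails.
(v) D -> E: D=R85: 2 rows → E takes values {684, 676} — violation — fails.
None of the 5 dependencies hold.

0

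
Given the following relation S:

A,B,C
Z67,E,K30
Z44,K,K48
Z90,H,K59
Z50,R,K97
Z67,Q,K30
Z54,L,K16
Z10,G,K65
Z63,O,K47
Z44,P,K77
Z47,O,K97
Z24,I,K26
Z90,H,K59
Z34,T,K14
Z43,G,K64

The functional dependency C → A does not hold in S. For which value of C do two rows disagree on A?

C=K30: 2 rows → A = Z67, Z67 ✓
C=K48: 1 row → A = Z44 ✓
C=K59: 2 rows → A = Z90, Z90 ✓
C=K97: 2 rows → A takes values {Z50, Z47} — violation
C=K16: 1 row → A = Z54 ✓
C=K65: 1 row → A = Z10 ✓
C=K47: 1 row → A = Z63 ✓
C=K77: 1 row → A = Z44 ✓
C=K26: 1 row → A = Z24 ✓
C=K14: 1 row → A = Z34 ✓
C=K64: 1 row → A = Z43 ✓
The only C value with inconsistent A is C=K97.

K97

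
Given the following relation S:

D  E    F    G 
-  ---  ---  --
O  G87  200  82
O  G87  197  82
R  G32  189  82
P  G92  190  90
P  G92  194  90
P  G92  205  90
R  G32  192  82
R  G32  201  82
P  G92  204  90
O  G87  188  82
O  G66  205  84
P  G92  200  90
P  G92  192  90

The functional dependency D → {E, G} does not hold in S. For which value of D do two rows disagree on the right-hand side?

O

D=O: 4 rows → {E,G} takes values {(G87, 82), (G66, 84)} — violation
D=R: 3 rows → {E,G} = (G32, 82), (G32, 82), (G32, 82) ✓
D=P: 6 rows → {E,G} = (G92, 90), (G92, 90), (G92, 90), (G92, 90), (G92, 90), (G92, 90) ✓
The only D value with inconsistent RHS is D=O.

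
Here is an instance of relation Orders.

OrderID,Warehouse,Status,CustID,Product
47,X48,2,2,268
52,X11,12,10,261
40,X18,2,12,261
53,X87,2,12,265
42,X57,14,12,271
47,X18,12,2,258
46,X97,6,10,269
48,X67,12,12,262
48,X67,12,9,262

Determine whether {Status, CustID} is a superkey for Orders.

No

Two distinct rows share (Status=2, CustID=12), so {Status, CustID} does not determine every attribute — not a superkey.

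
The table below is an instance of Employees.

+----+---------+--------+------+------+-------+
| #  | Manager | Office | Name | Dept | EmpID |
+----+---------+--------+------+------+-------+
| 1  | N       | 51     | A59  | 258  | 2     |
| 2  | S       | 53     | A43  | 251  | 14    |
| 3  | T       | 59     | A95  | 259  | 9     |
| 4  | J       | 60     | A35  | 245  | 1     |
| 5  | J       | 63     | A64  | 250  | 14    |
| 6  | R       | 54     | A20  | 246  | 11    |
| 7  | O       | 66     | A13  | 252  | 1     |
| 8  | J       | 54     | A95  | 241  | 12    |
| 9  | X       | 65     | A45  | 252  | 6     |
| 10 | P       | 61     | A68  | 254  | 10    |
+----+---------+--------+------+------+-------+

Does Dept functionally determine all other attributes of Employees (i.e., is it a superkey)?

Rows 7 and 9 have the same Dept value Dept=252 but are distinct tuples, so Dept does not determine every attribute — not a superkey.

No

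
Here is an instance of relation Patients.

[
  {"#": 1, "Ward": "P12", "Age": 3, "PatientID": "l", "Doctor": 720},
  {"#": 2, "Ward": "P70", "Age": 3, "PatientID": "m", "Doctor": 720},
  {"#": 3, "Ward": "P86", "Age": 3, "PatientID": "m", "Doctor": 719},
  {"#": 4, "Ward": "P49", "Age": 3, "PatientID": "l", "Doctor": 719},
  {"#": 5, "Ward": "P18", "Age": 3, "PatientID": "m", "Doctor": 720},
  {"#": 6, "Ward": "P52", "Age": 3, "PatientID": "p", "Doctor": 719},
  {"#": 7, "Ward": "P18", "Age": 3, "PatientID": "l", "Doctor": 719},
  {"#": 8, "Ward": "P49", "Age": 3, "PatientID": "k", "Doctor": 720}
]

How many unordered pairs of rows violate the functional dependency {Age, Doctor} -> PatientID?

(Age=3, Doctor=720): violating pairs (1,2), (1,5), (1,8), (2,8), (5,8) — 5 pairs.
(Age=3, Doctor=719): violating pairs (3,4), (3,6), (3,7), (4,6), (6,7) — 5 pairs.

10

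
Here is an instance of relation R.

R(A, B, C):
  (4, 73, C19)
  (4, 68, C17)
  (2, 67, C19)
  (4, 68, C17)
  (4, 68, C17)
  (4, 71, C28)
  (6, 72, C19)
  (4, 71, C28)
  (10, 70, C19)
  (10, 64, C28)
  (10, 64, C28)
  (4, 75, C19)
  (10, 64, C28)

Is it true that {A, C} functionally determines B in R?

(A=4, C=C19): 2 rows → B takes values {73, 75} — violation
(A=4, C=C17): 3 rows → B = 68, 68, 68 ✓
(A=2, C=C19): 1 row → B = 67 ✓
(A=4, C=C28): 2 rows → B = 71, 71 ✓
(A=6, C=C19): 1 row → B = 72 ✓
(A=10, C=C19): 1 row → B = 70 ✓
(A=10, C=C28): 3 rows → B = 64, 64, 64 ✓
Two rows agree on {A, C} but differ on B, so {A, C} -> B does not hold.

No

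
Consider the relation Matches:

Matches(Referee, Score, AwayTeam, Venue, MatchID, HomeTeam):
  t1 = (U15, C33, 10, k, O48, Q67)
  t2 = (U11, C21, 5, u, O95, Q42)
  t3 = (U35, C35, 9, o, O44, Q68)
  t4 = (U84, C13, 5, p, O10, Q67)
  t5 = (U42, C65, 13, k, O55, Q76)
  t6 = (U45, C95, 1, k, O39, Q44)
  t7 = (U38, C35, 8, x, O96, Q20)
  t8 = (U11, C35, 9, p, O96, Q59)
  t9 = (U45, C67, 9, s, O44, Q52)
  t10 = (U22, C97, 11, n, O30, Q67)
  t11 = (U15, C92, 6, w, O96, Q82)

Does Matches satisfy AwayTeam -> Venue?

No

AwayTeam=10: row 1 → Venue = k ✓
AwayTeam=5: rows 2, 4 → Venue takes values {u, p} — violation
AwayTeam=9: rows 3, 8, 9 → Venue takes values {o, p, s} — violation
AwayTeam=13: row 5 → Venue = k ✓
AwayTeam=1: row 6 → Venue = k ✓
AwayTeam=8: row 7 → Venue = x ✓
AwayTeam=11: row 10 → Venue = n ✓
AwayTeam=6: row 11 → Venue = w ✓
Two rows agree on AwayTeam but differ on Venue, so AwayTeam -> Venue does not hold.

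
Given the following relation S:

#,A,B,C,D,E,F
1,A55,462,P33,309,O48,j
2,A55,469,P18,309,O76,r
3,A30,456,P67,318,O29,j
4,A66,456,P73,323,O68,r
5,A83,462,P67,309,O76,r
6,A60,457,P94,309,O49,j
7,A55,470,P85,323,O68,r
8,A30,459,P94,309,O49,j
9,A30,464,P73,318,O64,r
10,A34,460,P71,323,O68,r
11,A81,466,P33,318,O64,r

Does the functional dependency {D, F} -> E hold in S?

(D=309, F=j): rows 1, 6, 8 → E takes values {O48, O49} — violation
(D=309, F=r): rows 2, 5 → E = O76, O76 ✓
(D=318, F=j): row 3 → E = O29 ✓
(D=323, F=r): rows 4, 7, 10 → E = O68, O68, O68 ✓
(D=318, F=r): rows 9, 11 → E = O64, O64 ✓
Two rows agree on {D, F} but differ on E, so {D, F} -> E does not hold.

No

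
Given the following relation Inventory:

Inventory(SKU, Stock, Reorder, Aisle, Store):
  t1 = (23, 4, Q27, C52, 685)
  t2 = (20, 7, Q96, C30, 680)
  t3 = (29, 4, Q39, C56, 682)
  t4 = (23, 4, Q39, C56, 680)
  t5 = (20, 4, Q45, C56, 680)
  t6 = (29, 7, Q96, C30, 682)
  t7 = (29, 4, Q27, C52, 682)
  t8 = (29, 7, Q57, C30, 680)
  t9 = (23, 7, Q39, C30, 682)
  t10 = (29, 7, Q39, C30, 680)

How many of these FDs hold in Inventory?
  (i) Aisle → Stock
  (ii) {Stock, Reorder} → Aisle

2

(i) Aisle → Stock: every LHS value maps to a single RHS value — holds.
(ii) {Stock, Reorder} → Aisle: every LHS value maps to a single RHS value — holds.
2 of the 2 dependencies hold.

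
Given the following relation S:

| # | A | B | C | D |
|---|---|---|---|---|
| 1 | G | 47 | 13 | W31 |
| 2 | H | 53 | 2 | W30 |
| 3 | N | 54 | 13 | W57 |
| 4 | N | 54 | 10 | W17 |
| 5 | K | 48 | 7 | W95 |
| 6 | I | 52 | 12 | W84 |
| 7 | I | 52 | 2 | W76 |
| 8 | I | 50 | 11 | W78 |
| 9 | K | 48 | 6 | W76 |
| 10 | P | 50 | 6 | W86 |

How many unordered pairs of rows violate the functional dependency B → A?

B=54: all 2 rows agree on A — 0 pairs.
B=48: all 2 rows agree on A — 0 pairs.
B=52: all 2 rows agree on A — 0 pairs.
B=50: violating pairs (8,10) — 1 pair.

1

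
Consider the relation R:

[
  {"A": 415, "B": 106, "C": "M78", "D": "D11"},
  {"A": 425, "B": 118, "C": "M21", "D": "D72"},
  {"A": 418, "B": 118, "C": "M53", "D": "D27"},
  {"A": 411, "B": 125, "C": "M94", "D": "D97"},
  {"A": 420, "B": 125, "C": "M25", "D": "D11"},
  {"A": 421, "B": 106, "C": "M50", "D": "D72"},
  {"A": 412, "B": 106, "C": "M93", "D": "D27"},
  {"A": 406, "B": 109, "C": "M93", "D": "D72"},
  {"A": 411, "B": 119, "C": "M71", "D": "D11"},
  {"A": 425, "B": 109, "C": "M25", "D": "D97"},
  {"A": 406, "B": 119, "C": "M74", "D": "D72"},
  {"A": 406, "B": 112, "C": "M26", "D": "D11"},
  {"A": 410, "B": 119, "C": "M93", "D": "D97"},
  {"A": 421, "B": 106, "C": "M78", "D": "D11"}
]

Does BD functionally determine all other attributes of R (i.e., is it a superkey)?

Two distinct rows share (B=106, D=D11), so BD does not determine every attribute — not a superkey.

No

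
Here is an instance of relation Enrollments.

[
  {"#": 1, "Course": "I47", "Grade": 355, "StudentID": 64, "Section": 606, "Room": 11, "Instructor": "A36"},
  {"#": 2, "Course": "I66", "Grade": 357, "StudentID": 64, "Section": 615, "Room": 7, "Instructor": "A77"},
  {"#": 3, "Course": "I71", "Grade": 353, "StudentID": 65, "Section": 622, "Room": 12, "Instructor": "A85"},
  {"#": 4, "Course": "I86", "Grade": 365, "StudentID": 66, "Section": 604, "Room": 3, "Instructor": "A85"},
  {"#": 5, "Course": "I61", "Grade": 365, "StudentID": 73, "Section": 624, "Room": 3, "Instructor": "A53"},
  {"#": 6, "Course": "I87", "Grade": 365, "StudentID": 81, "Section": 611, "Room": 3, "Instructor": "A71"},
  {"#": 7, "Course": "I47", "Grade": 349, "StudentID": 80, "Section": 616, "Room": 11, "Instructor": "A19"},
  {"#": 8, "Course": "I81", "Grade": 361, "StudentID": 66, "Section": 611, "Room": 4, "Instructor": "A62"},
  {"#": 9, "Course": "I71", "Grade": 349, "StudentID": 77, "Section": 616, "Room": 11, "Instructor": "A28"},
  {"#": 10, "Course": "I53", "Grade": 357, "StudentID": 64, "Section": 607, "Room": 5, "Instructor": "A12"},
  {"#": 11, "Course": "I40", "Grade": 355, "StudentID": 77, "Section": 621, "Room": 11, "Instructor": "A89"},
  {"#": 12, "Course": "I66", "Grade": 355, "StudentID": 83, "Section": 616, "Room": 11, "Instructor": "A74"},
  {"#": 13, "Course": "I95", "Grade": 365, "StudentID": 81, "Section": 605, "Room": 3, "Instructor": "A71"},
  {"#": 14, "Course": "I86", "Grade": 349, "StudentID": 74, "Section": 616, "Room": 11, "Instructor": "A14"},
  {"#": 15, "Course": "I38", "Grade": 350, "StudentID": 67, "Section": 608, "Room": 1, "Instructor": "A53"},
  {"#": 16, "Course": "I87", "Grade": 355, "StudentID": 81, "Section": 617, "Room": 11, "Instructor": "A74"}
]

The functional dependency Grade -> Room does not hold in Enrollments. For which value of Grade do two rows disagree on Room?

357

Grade=355: rows 1, 11, 12, 16 → Room = 11, 11, 11, 11 ✓
Grade=357: rows 2, 10 → Room takes values {7, 5} — violation
Grade=353: row 3 → Room = 12 ✓
Grade=365: rows 4, 5, 6, 13 → Room = 3, 3, 3, 3 ✓
Grade=349: rows 7, 9, 14 → Room = 11, 11, 11 ✓
Grade=361: row 8 → Room = 4 ✓
Grade=350: row 15 → Room = 1 ✓
The only Grade value with inconsistent Room is Grade=357.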